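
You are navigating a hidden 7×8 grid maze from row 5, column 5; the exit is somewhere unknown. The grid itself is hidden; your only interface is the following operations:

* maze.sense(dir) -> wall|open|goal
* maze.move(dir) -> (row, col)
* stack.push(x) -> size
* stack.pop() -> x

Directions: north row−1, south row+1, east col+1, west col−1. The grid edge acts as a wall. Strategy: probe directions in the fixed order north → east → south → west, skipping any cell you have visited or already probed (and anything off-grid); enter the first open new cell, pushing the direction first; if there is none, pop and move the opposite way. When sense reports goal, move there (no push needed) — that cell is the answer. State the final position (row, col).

>>> maze.sense dir→north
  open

>>> stack.push x→north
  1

>>> maze.move dir→north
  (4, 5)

>>> maze.sense dir→north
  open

>>> stack.push x→north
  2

>>> maze.move dir→north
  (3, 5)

>>> maze.sense dir→north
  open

>>> stack.push x→north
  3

>>> maze.move dir→north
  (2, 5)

>>> maze.sense dir→north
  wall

>>> maze.sense dir→east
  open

>>> stack.push x→east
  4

>>> maze.move dir→east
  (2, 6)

>>> maze.sense dir→north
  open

>>> stack.push x→north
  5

>>> maze.move dir→north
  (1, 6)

>>> maze.sense dir→north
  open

>>> stack.push x→north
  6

>>> maze.move dir→north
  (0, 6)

>>> maze.sense dir→east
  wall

>>> maze.sense dir→west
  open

>>> stack.push x→west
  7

>>> maze.move dir→west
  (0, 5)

>>> maze.sense dir→west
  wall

>>> stack.pop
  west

>>> maze.move dir→east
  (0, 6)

>>> stack.pop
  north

>>> maze.move dir→south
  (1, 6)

>>> maze.sense dir→east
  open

>>> stack.push x→east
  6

>>> maze.move dir→east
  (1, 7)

>>> maze.sense dir→south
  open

>>> stack.push x→south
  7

>>> maze.move dir→south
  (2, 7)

>>> maze.sense dir→south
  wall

>>> stack.pop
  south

>>> maze.move dir→north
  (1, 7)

>>> stack.pop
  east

>>> maze.move dir→west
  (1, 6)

>>> stack.pop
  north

>>> maze.move dir→south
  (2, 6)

>>> maze.sense dir→south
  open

>>> stack.push x→south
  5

>>> maze.move dir→south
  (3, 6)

>>> maze.sense dir→south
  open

>>> stack.push x→south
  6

>>> maze.move dir→south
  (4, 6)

>>> maze.sense dir→east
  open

>>> stack.push x→east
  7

>>> maze.move dir→east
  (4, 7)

>>> maze.sense dir→south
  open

>>> stack.push x→south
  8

>>> maze.move dir→south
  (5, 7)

>>> maze.sense dir→south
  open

>>> stack.push x→south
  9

>>> maze.move dir→south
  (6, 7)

>>> maze.sense dir→west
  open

>>> stack.push x→west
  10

>>> maze.move dir→west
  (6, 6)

>>> maze.sense dir→north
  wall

>>> maze.sense dir→west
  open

>>> stack.push x→west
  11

>>> maze.move dir→west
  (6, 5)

>>> maze.sense dir→west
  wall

>>> stack.pop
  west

>>> maze.move dir→east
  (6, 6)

>>> stack.pop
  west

>>> maze.move dir→east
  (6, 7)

>>> stack.pop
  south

>>> maze.move dir→north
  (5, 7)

>>> stack.pop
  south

>>> maze.move dir→north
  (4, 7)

>>> stack.pop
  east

>>> maze.move dir→west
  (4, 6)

>>> stack.pop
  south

>>> maze.move dir→north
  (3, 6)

>>> stack.pop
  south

>>> maze.move dir→north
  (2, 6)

>>> stack.pop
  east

>>> maze.move dir→west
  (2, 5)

>>> maze.sense dir→west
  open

>>> stack.push x→west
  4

>>> maze.move dir→west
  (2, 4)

>>> maze.sense dir→north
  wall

>>> maze.sense dir→south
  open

>>> stack.push x→south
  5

>>> maze.move dir→south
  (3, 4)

>>> maze.sense dir→south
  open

>>> stack.push x→south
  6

>>> maze.move dir→south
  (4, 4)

>>> maze.sense dir→south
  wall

>>> maze.sense dir→west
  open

>>> stack.push x→west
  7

>>> maze.move dir→west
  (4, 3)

>>> maze.sense dir→north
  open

>>> stack.push x→north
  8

>>> maze.move dir→north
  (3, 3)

>>> maze.sense dir→north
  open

>>> stack.push x→north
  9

>>> maze.move dir→north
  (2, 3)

>>> maze.sense dir→north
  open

>>> stack.push x→north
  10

>>> maze.move dir→north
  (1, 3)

>>> maze.sense dir→north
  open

>>> stack.push x→north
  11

>>> maze.move dir→north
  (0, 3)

>>> maze.sense dir→west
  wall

>>> stack.pop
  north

>>> maze.move dir→south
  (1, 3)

>>> maze.sense dir→west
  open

>>> stack.push x→west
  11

>>> maze.move dir→west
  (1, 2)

>>> maze.sense dir→south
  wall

>>> maze.sense dir→west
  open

>>> stack.push x→west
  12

>>> maze.move dir→west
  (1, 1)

>>> maze.sense dir→north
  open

>>> stack.push x→north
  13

>>> maze.move dir→north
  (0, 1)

>>> maze.sense dir→west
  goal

>>> maze.move dir→west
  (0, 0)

Answer: (0, 0)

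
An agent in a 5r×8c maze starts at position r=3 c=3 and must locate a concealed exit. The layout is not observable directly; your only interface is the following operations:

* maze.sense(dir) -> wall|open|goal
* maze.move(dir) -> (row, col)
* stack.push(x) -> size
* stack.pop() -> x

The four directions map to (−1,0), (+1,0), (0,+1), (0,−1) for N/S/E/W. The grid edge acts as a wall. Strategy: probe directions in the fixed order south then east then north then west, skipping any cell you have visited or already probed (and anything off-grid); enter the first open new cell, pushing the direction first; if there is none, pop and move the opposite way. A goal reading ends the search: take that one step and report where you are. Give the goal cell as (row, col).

→ maze.sense(dir→south)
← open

→ stack.push(x→south)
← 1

→ maze.move(dir→south)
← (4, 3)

→ maze.sense(dir→east)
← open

→ stack.push(x→east)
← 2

→ maze.move(dir→east)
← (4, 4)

→ maze.sense(dir→east)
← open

→ stack.push(x→east)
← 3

→ maze.move(dir→east)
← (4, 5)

→ maze.sense(dir→east)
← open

→ stack.push(x→east)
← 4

→ maze.move(dir→east)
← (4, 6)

→ maze.sense(dir→east)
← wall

→ maze.sense(dir→north)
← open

→ stack.push(x→north)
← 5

→ maze.move(dir→north)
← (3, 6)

→ maze.sense(dir→east)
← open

→ stack.push(x→east)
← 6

→ maze.move(dir→east)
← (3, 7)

→ maze.sense(dir→north)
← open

→ stack.push(x→north)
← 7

→ maze.move(dir→north)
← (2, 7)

→ maze.sense(dir→north)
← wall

→ maze.sense(dir→west)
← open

→ stack.push(x→west)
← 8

→ maze.move(dir→west)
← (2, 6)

→ maze.sense(dir→north)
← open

→ stack.push(x→north)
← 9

→ maze.move(dir→north)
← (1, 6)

→ maze.sense(dir→north)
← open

→ stack.push(x→north)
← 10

→ maze.move(dir→north)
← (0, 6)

→ maze.sense(dir→east)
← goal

→ maze.move(dir→east)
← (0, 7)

Answer: (0, 7)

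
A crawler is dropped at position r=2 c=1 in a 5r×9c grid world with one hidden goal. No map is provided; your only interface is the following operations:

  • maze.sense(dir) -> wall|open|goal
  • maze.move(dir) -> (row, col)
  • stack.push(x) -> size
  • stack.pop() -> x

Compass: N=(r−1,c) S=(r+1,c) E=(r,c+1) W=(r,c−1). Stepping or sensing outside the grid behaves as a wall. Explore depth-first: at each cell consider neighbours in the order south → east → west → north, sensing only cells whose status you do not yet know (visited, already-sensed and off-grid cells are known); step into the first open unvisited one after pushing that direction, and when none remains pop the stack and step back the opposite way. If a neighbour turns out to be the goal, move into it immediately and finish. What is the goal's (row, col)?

~$ sense south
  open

~$ push south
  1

~$ move south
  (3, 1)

~$ sense south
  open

~$ push south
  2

~$ move south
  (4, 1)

~$ sense east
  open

~$ push east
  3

~$ move east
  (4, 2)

~$ sense east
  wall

~$ sense north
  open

~$ push north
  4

~$ move north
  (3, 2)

~$ sense east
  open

~$ push east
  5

~$ move east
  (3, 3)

~$ sense east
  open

~$ push east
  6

~$ move east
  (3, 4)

~$ sense south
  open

~$ push south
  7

~$ move south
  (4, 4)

~$ sense east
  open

~$ push east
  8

~$ move east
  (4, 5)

~$ sense east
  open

~$ push east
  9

~$ move east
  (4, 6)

~$ sense east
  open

~$ push east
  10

~$ move east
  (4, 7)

~$ sense east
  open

~$ push east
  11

~$ move east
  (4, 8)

~$ sense north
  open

~$ push north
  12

~$ move north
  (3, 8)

~$ sense west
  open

~$ push west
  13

~$ move west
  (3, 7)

~$ sense west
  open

~$ push west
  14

~$ move west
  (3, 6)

~$ sense west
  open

~$ push west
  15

~$ move west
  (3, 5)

~$ sense north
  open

~$ push north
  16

~$ move north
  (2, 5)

~$ sense east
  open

~$ push east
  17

~$ move east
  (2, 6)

~$ sense east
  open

~$ push east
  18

~$ move east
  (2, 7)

~$ sense east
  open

~$ push east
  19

~$ move east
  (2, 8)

~$ sense north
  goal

~$ move north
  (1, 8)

Answer: (1, 8)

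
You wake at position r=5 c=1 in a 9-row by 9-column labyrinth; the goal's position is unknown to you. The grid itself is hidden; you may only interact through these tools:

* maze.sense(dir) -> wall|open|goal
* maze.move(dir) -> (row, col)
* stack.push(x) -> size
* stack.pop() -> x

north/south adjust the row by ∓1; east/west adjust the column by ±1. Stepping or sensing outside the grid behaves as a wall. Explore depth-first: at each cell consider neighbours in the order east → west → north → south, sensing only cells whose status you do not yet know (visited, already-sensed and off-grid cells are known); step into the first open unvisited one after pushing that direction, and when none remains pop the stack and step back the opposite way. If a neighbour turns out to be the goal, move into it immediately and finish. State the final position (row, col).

~$ maze.sense dir=east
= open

~$ stack.push x=east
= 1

~$ maze.move dir=east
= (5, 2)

~$ maze.sense dir=east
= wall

~$ maze.sense dir=north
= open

~$ stack.push x=north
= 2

~$ maze.move dir=north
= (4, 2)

~$ maze.sense dir=east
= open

~$ stack.push x=east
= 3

~$ maze.move dir=east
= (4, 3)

~$ maze.sense dir=east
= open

~$ stack.push x=east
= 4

~$ maze.move dir=east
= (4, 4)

~$ maze.sense dir=east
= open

~$ stack.push x=east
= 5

~$ maze.move dir=east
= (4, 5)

~$ maze.sense dir=east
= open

~$ stack.push x=east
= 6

~$ maze.move dir=east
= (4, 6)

~$ maze.sense dir=east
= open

~$ stack.push x=east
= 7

~$ maze.move dir=east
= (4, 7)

~$ maze.sense dir=east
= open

~$ stack.push x=east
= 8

~$ maze.move dir=east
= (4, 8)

~$ maze.sense dir=north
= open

~$ stack.push x=north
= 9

~$ maze.move dir=north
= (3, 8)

~$ maze.sense dir=west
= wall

~$ maze.sense dir=north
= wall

~$ stack.pop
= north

~$ maze.move dir=south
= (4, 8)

~$ maze.sense dir=south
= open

~$ stack.push x=south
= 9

~$ maze.move dir=south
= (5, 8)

~$ maze.sense dir=west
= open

~$ stack.push x=west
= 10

~$ maze.move dir=west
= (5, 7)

~$ maze.sense dir=west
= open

~$ stack.push x=west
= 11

~$ maze.move dir=west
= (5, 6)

~$ maze.sense dir=west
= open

~$ stack.push x=west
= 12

~$ maze.move dir=west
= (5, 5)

~$ maze.sense dir=west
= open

~$ stack.push x=west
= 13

~$ maze.move dir=west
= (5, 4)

~$ maze.sense dir=south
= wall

~$ stack.pop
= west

~$ maze.move dir=east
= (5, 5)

~$ maze.sense dir=south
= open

~$ stack.push x=south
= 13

~$ maze.move dir=south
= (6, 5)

~$ maze.sense dir=east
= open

~$ stack.push x=east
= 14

~$ maze.move dir=east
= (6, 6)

~$ maze.sense dir=east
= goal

~$ maze.move dir=east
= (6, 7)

Answer: (6, 7)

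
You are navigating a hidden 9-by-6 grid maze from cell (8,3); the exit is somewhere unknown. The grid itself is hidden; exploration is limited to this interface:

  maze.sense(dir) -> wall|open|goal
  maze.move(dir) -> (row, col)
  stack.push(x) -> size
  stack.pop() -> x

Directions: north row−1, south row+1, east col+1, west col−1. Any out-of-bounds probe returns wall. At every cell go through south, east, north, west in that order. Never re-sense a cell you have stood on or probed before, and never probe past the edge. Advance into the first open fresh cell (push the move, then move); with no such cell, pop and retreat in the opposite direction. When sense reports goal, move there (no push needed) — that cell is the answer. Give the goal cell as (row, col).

% 1. sense(dir=east) -> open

% 2. push(x=east) -> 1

% 3. move(dir=east) -> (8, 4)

% 4. sense(dir=east) -> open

% 5. push(x=east) -> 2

% 6. move(dir=east) -> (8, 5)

% 7. sense(dir=north) -> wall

% 8. pop() -> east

% 9. move(dir=west) -> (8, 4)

% 10. sense(dir=north) -> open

% 11. push(x=north) -> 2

% 12. move(dir=north) -> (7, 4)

% 13. sense(dir=north) -> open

% 14. push(x=north) -> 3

% 15. move(dir=north) -> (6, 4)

% 16. sense(dir=east) -> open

% 17. push(x=east) -> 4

% 18. move(dir=east) -> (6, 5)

% 19. sense(dir=north) -> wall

% 20. pop() -> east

% 21. move(dir=west) -> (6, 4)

% 22. sense(dir=north) -> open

% 23. push(x=north) -> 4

% 24. move(dir=north) -> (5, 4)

% 25. sense(dir=north) -> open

% 26. push(x=north) -> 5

% 27. move(dir=north) -> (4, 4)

% 28. sense(dir=east) -> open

% 29. push(x=east) -> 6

% 30. move(dir=east) -> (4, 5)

% 31. sense(dir=north) -> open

% 32. push(x=north) -> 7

% 33. move(dir=north) -> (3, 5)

% 34. sense(dir=north) -> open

% 35. push(x=north) -> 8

% 36. move(dir=north) -> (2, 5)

% 37. sense(dir=north) -> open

% 38. push(x=north) -> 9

% 39. move(dir=north) -> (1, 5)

% 40. sense(dir=north) -> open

% 41. push(x=north) -> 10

% 42. move(dir=north) -> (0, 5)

% 43. sense(dir=west) -> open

% 44. push(x=west) -> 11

% 45. move(dir=west) -> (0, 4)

% 46. sense(dir=south) -> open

% 47. push(x=south) -> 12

% 48. move(dir=south) -> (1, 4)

% 49. sense(dir=south) -> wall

% 50. sense(dir=west) -> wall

% 51. pop() -> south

% 52. move(dir=north) -> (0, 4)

% 53. sense(dir=west) -> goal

% 54. move(dir=west) -> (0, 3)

Answer: (0, 3)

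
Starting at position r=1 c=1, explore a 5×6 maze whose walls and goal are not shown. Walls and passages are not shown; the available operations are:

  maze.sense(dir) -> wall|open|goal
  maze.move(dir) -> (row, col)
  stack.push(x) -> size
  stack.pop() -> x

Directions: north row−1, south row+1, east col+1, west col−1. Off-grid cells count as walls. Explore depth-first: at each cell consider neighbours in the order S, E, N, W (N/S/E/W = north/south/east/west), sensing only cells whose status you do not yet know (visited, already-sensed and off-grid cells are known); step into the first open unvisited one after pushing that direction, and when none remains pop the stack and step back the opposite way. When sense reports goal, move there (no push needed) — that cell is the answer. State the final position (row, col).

Do: maze.sense[south]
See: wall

Do: maze.sense[east]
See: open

Do: stack.push[east]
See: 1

Do: maze.move[east]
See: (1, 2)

Do: maze.sense[south]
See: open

Do: stack.push[south]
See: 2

Do: maze.move[south]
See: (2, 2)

Do: maze.sense[south]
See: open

Do: stack.push[south]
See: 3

Do: maze.move[south]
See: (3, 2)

Do: maze.sense[south]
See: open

Do: stack.push[south]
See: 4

Do: maze.move[south]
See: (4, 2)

Do: maze.sense[east]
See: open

Do: stack.push[east]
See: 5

Do: maze.move[east]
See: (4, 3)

Do: maze.sense[east]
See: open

Do: stack.push[east]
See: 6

Do: maze.move[east]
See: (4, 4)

Do: maze.sense[east]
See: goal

Do: maze.move[east]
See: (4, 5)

Answer: (4, 5)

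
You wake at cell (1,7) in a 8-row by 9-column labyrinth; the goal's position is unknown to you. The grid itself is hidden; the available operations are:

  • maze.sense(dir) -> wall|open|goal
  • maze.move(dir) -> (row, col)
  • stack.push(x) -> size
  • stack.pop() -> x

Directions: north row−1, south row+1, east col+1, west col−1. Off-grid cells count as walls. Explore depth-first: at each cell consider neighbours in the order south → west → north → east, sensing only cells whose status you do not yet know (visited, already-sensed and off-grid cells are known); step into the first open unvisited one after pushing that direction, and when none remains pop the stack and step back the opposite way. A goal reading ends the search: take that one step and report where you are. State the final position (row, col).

[in] maze.sense dir=south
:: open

[in] stack.push x=south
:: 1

[in] maze.move dir=south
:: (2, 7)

[in] maze.sense dir=south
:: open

[in] stack.push x=south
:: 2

[in] maze.move dir=south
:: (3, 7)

[in] maze.sense dir=south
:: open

[in] stack.push x=south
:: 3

[in] maze.move dir=south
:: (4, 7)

[in] maze.sense dir=south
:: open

[in] stack.push x=south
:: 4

[in] maze.move dir=south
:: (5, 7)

[in] maze.sense dir=south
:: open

[in] stack.push x=south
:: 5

[in] maze.move dir=south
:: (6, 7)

[in] maze.sense dir=south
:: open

[in] stack.push x=south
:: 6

[in] maze.move dir=south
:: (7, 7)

[in] maze.sense dir=west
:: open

[in] stack.push x=west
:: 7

[in] maze.move dir=west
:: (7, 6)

[in] maze.sense dir=west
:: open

[in] stack.push x=west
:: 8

[in] maze.move dir=west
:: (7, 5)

[in] maze.sense dir=west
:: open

[in] stack.push x=west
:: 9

[in] maze.move dir=west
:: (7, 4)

[in] maze.sense dir=west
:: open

[in] stack.push x=west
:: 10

[in] maze.move dir=west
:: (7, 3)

[in] maze.sense dir=west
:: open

[in] stack.push x=west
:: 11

[in] maze.move dir=west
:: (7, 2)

[in] maze.sense dir=west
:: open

[in] stack.push x=west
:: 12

[in] maze.move dir=west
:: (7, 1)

[in] maze.sense dir=west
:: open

[in] stack.push x=west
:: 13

[in] maze.move dir=west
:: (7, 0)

[in] maze.sense dir=north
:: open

[in] stack.push x=north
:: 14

[in] maze.move dir=north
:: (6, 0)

[in] maze.sense dir=north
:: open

[in] stack.push x=north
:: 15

[in] maze.move dir=north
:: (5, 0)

[in] maze.sense dir=north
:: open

[in] stack.push x=north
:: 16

[in] maze.move dir=north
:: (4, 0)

[in] maze.sense dir=north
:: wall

[in] maze.sense dir=east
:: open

[in] stack.push x=east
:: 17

[in] maze.move dir=east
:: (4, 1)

[in] maze.sense dir=south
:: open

[in] stack.push x=south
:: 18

[in] maze.move dir=south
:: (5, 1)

[in] maze.sense dir=south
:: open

[in] stack.push x=south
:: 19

[in] maze.move dir=south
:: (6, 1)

[in] maze.sense dir=east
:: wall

[in] stack.pop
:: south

[in] maze.move dir=north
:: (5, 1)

[in] maze.sense dir=east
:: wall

[in] stack.pop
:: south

[in] maze.move dir=north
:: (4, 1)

[in] maze.sense dir=north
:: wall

[in] maze.sense dir=east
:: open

[in] stack.push x=east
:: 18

[in] maze.move dir=east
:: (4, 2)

[in] maze.sense dir=north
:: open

[in] stack.push x=north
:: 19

[in] maze.move dir=north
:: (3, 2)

[in] maze.sense dir=north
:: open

[in] stack.push x=north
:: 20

[in] maze.move dir=north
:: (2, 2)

[in] maze.sense dir=west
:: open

[in] stack.push x=west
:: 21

[in] maze.move dir=west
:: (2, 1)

[in] maze.sense dir=west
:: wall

[in] maze.sense dir=north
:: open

[in] stack.push x=north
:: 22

[in] maze.move dir=north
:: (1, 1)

[in] maze.sense dir=west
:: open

[in] stack.push x=west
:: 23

[in] maze.move dir=west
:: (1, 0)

[in] maze.sense dir=north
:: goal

[in] maze.move dir=north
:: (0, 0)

Answer: (0, 0)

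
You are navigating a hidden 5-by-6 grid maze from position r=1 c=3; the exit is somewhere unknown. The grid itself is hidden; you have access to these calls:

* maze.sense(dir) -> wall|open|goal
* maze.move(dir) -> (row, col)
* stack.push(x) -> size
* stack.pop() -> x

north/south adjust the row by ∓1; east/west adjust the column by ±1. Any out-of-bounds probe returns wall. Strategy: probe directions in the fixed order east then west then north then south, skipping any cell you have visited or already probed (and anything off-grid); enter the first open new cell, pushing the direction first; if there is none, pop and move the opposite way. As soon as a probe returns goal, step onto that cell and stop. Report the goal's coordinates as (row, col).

# 1. sense(dir: east) : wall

# 2. sense(dir: west) : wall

# 3. sense(dir: north) : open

# 4. push(x: north) : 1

# 5. move(dir: north) : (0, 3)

# 6. sense(dir: east) : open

# 7. push(x: east) : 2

# 8. move(dir: east) : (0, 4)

# 9. sense(dir: east) : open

# 10. push(x: east) : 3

# 11. move(dir: east) : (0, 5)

# 12. sense(dir: south) : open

# 13. push(x: south) : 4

# 14. move(dir: south) : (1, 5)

# 15. sense(dir: south) : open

# 16. push(x: south) : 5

# 17. move(dir: south) : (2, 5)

# 18. sense(dir: west) : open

# 19. push(x: west) : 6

# 20. move(dir: west) : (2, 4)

# 21. sense(dir: west) : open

# 22. push(x: west) : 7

# 23. move(dir: west) : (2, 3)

# 24. sense(dir: west) : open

# 25. push(x: west) : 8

# 26. move(dir: west) : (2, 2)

# 27. sense(dir: west) : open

# 28. push(x: west) : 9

# 29. move(dir: west) : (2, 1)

# 30. sense(dir: west) : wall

# 31. sense(dir: north) : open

# 32. push(x: north) : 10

# 33. move(dir: north) : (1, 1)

# 34. sense(dir: west) : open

# 35. push(x: west) : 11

# 36. move(dir: west) : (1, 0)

# 37. sense(dir: north) : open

# 38. push(x: north) : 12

# 39. move(dir: north) : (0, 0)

# 40. sense(dir: east) : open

# 41. push(x: east) : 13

# 42. move(dir: east) : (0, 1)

# 43. sense(dir: east) : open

# 44. push(x: east) : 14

# 45. move(dir: east) : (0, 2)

# 46. pop() : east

# 47. move(dir: west) : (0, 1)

# 48. pop() : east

# 49. move(dir: west) : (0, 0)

# 50. pop() : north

# 51. move(dir: south) : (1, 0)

# 52. pop() : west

# 53. move(dir: east) : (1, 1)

# 54. pop() : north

# 55. move(dir: south) : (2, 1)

# 56. sense(dir: south) : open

# 57. push(x: south) : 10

# 58. move(dir: south) : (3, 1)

# 59. sense(dir: east) : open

# 60. push(x: east) : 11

# 61. move(dir: east) : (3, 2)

# 62. sense(dir: east) : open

# 63. push(x: east) : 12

# 64. move(dir: east) : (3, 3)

# 65. sense(dir: east) : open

# 66. push(x: east) : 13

# 67. move(dir: east) : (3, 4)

# 68. sense(dir: east) : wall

# 69. sense(dir: south) : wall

# 70. pop() : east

# 71. move(dir: west) : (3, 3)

# 72. sense(dir: south) : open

# 73. push(x: south) : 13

# 74. move(dir: south) : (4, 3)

# 75. sense(dir: west) : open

# 76. push(x: west) : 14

# 77. move(dir: west) : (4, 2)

# 78. sense(dir: west) : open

# 79. push(x: west) : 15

# 80. move(dir: west) : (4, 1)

# 81. sense(dir: west) : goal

# 82. move(dir: west) : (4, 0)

Answer: (4, 0)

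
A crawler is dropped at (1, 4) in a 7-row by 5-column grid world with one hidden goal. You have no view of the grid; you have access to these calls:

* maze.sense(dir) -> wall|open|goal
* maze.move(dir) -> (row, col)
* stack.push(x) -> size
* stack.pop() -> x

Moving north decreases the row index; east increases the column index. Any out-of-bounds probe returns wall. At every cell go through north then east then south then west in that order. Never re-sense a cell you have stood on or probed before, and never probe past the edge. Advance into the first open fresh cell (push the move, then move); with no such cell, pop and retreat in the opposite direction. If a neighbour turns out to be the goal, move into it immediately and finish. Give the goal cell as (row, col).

! 1. maze.sense(dir: north) == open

! 2. stack.push(x: north) == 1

! 3. maze.move(dir: north) == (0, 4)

! 4. maze.sense(dir: west) == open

! 5. stack.push(x: west) == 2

! 6. maze.move(dir: west) == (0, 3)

! 7. maze.sense(dir: south) == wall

! 8. maze.sense(dir: west) == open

! 9. stack.push(x: west) == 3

! 10. maze.move(dir: west) == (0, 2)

! 11. maze.sense(dir: south) == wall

! 12. maze.sense(dir: west) == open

! 13. stack.push(x: west) == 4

! 14. maze.move(dir: west) == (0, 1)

! 15. maze.sense(dir: south) == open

! 16. stack.push(x: south) == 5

! 17. maze.move(dir: south) == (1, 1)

! 18. maze.sense(dir: south) == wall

! 19. maze.sense(dir: west) == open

! 20. stack.push(x: west) == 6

! 21. maze.move(dir: west) == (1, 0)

! 22. maze.sense(dir: north) == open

! 23. stack.push(x: north) == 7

! 24. maze.move(dir: north) == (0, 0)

! 25. stack.pop() == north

! 26. maze.move(dir: south) == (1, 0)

! 27. maze.sense(dir: south) == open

! 28. stack.push(x: south) == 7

! 29. maze.move(dir: south) == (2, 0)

! 30. maze.sense(dir: south) == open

! 31. stack.push(x: south) == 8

! 32. maze.move(dir: south) == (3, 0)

! 33. maze.sense(dir: east) == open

! 34. stack.push(x: east) == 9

! 35. maze.move(dir: east) == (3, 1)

! 36. maze.sense(dir: east) == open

! 37. stack.push(x: east) == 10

! 38. maze.move(dir: east) == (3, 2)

! 39. maze.sense(dir: north) == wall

! 40. maze.sense(dir: east) == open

! 41. stack.push(x: east) == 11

! 42. maze.move(dir: east) == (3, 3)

! 43. maze.sense(dir: north) == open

! 44. stack.push(x: north) == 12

! 45. maze.move(dir: north) == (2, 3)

! 46. maze.sense(dir: east) == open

! 47. stack.push(x: east) == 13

! 48. maze.move(dir: east) == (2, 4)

! 49. maze.sense(dir: south) == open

! 50. stack.push(x: south) == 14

! 51. maze.move(dir: south) == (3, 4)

! 52. maze.sense(dir: south) == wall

! 53. stack.pop() == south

! 54. maze.move(dir: north) == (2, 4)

! 55. stack.pop() == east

! 56. maze.move(dir: west) == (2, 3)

! 57. stack.pop() == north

! 58. maze.move(dir: south) == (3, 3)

! 59. maze.sense(dir: south) == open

! 60. stack.push(x: south) == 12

! 61. maze.move(dir: south) == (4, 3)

! 62. maze.sense(dir: south) == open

! 63. stack.push(x: south) == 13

! 64. maze.move(dir: south) == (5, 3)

! 65. maze.sense(dir: east) == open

! 66. stack.push(x: east) == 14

! 67. maze.move(dir: east) == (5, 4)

! 68. maze.sense(dir: south) == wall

! 69. stack.pop() == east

! 70. maze.move(dir: west) == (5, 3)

! 71. maze.sense(dir: south) == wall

! 72. maze.sense(dir: west) == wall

! 73. stack.pop() == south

! 74. maze.move(dir: north) == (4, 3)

! 75. maze.sense(dir: west) == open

! 76. stack.push(x: west) == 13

! 77. maze.move(dir: west) == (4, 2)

! 78. maze.sense(dir: west) == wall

! 79. stack.pop() == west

! 80. maze.move(dir: east) == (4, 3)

! 81. stack.pop() == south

! 82. maze.move(dir: north) == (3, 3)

! 83. stack.pop() == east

! 84. maze.move(dir: west) == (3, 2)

! 85. stack.pop() == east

! 86. maze.move(dir: west) == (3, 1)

! 87. stack.pop() == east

! 88. maze.move(dir: west) == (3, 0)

! 89. maze.sense(dir: south) == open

! 90. stack.push(x: south) == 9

! 91. maze.move(dir: south) == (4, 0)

! 92. maze.sense(dir: south) == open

! 93. stack.push(x: south) == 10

! 94. maze.move(dir: south) == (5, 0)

! 95. maze.sense(dir: east) == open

! 96. stack.push(x: east) == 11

! 97. maze.move(dir: east) == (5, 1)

! 98. maze.sense(dir: south) == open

! 99. stack.push(x: south) == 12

! 100. maze.move(dir: south) == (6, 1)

! 101. maze.sense(dir: east) == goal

! 102. maze.move(dir: east) == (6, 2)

Answer: (6, 2)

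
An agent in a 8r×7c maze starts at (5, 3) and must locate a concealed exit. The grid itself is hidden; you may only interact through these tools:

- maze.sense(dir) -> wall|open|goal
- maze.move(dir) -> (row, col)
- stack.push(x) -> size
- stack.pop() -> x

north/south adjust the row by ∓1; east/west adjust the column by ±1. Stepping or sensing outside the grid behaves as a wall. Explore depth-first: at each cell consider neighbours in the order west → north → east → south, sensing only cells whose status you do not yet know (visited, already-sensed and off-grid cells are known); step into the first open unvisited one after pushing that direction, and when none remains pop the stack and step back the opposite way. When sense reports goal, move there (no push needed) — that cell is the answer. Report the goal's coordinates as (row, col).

Next I call maze.sense using dir=west, and get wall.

I try maze.sense using dir=north, and observe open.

I run stack.push using x=north, : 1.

Calling maze.move using dir=north, giving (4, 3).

Now I run maze.sense using dir=west, which returns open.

I use stack.push using x=west, → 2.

I try maze.move using dir=west, and see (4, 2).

I use maze.sense using dir=west, giving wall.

Next I call maze.sense using dir=north, and get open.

Calling stack.push using x=north, which returns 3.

Then maze.move using dir=north, which returns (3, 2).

I invoke maze.sense using dir=west, : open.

I run stack.push using x=west, giving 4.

Invoking maze.move using dir=west, — result: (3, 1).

I run maze.sense using dir=west, giving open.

Calling stack.push using x=west, and get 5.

Invoking maze.move using dir=west, and observe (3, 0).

Now I run maze.sense using dir=north, → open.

Then stack.push using x=north, : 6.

Next I call maze.move using dir=north, yielding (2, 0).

I use maze.sense using dir=north, and see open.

I invoke stack.push using x=north, and observe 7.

Next I call maze.move using dir=north, → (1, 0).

I invoke maze.sense using dir=north, giving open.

Then stack.push using x=north, : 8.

Calling maze.move using dir=north, yielding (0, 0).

I use maze.sense using dir=east, → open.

Then stack.push using x=east, and see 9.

Now I run maze.move using dir=east, and get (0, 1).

Then maze.sense using dir=east, giving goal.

Calling maze.move using dir=east, giving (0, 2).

Answer: (0, 2)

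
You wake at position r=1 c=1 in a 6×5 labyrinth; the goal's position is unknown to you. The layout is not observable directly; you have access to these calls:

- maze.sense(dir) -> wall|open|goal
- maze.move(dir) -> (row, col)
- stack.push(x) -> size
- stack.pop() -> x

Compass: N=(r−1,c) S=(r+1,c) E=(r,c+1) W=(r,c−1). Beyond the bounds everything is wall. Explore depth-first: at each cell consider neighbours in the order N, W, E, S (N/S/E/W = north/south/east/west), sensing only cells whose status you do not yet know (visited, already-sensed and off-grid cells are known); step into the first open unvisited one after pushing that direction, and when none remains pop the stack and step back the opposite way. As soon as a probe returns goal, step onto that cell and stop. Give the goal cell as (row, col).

I try maze.sense passing dir='north', and get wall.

Then maze.sense passing dir='west', giving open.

I run stack.push passing x='west', giving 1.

Then maze.move passing dir='west', → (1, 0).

I call maze.sense passing dir='north', yielding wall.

I run maze.sense passing dir='south', → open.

Next I call stack.push passing x='south', and see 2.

I call maze.move passing dir='south', giving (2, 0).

I invoke maze.sense passing dir='east', → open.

Now I run stack.push passing x='east', and get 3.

Now I run maze.move passing dir='east', giving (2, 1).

Invoking maze.sense passing dir='east', and see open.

Calling stack.push passing x='east', : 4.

Now I run maze.move passing dir='east', → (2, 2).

Then maze.sense passing dir='north', — result: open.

Invoking stack.push passing x='north', which returns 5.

Calling maze.move passing dir='north', and get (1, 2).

I try maze.sense passing dir='north', and see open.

I invoke stack.push passing x='north', and get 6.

Using maze.move passing dir='north', which returns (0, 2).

I use maze.sense passing dir='east', yielding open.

Calling stack.push passing x='east', → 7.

Now I run maze.move passing dir='east', : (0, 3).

Then maze.sense passing dir='east', giving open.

I call stack.push passing x='east', and get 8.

Calling maze.move passing dir='east', giving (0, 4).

Next I call maze.sense passing dir='south', and get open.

Now I run stack.push passing x='south', which returns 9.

Using maze.move passing dir='south', which returns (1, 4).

Then maze.sense passing dir='west', and see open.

I try stack.push passing x='west', yielding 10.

I try maze.move passing dir='west', giving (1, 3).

Invoking maze.sense passing dir='south', — result: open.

Calling stack.push passing x='south', → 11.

Now I run maze.move passing dir='south', and observe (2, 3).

I run maze.sense passing dir='east', and get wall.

I run maze.sense passing dir='south', giving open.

Next I call stack.push passing x='south', : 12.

Now I run maze.move passing dir='south', giving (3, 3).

Invoking maze.sense passing dir='west', : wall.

Using maze.sense passing dir='east', : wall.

Next I call maze.sense passing dir='south', — result: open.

Then stack.push passing x='south', and see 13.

Invoking maze.move passing dir='south', — result: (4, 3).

Next I call maze.sense passing dir='west', and see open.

Then stack.push passing x='west', and see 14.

Next I call maze.move passing dir='west', and observe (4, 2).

I use maze.sense passing dir='west', and get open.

Invoking stack.push passing x='west', : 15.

Using maze.move passing dir='west', giving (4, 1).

Now I run maze.sense passing dir='north', yielding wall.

I run maze.sense passing dir='west', which returns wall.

I run maze.sense passing dir='south', — result: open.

I call stack.push passing x='south', and see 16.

Using maze.move passing dir='south', and observe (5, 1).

Calling maze.sense passing dir='west', which returns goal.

I invoke maze.move passing dir='west', yielding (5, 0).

Answer: (5, 0)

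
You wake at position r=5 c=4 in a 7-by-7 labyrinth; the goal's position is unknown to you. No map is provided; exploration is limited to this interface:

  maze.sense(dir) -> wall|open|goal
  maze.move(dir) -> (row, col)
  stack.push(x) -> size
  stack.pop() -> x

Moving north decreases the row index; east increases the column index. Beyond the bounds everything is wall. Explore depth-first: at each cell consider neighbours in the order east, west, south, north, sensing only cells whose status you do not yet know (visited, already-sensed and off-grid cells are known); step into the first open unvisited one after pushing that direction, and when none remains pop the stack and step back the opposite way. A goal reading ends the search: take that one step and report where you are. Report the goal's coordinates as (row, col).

~$ sense east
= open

~$ push east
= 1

~$ move east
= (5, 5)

~$ sense east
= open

~$ push east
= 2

~$ move east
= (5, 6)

~$ sense south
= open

~$ push south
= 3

~$ move south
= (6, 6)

~$ sense west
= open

~$ push west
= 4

~$ move west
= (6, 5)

~$ sense west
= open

~$ push west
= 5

~$ move west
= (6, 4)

~$ sense west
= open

~$ push west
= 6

~$ move west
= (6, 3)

~$ sense west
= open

~$ push west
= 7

~$ move west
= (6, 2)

~$ sense west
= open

~$ push west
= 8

~$ move west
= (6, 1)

~$ sense west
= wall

~$ sense north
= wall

~$ pop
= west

~$ move east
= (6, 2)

~$ sense north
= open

~$ push north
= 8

~$ move north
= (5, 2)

~$ sense east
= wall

~$ sense north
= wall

~$ pop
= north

~$ move south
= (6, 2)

~$ pop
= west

~$ move east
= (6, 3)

~$ pop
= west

~$ move east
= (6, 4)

~$ pop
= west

~$ move east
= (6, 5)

~$ pop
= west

~$ move east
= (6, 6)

~$ pop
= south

~$ move north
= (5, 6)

~$ sense north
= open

~$ push north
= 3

~$ move north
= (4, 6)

~$ sense west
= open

~$ push west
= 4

~$ move west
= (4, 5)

~$ sense west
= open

~$ push west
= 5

~$ move west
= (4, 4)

~$ sense west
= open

~$ push west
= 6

~$ move west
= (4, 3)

~$ sense north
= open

~$ push north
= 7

~$ move north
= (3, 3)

~$ sense east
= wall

~$ sense west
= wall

~$ sense north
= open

~$ push north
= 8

~$ move north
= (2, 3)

~$ sense east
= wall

~$ sense west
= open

~$ push west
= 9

~$ move west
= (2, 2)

~$ sense west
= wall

~$ sense north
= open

~$ push north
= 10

~$ move north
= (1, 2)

~$ sense east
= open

~$ push east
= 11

~$ move east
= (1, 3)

~$ sense east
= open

~$ push east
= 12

~$ move east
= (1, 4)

~$ sense east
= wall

~$ sense north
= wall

~$ pop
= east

~$ move west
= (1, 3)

~$ sense north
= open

~$ push north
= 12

~$ move north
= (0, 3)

~$ sense west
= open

~$ push west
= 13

~$ move west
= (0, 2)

~$ sense west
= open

~$ push west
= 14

~$ move west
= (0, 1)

~$ sense west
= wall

~$ sense south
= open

~$ push south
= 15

~$ move south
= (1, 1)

~$ sense west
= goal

~$ move west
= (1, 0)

Answer: (1, 0)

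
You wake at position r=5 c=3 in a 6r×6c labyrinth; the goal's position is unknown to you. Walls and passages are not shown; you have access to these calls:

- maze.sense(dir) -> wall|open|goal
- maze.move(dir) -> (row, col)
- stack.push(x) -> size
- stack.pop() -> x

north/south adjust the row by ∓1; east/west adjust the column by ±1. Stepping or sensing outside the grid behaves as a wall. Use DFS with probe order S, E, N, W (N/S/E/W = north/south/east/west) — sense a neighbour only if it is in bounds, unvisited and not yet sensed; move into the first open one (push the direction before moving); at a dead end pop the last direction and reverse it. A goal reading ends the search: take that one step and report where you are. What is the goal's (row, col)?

Do: maze.sense[dir: east]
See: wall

Do: maze.sense[dir: north]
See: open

Do: stack.push[x: north]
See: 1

Do: maze.move[dir: north]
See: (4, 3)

Do: maze.sense[dir: east]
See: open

Do: stack.push[x: east]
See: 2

Do: maze.move[dir: east]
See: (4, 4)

Do: maze.sense[dir: east]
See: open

Do: stack.push[x: east]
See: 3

Do: maze.move[dir: east]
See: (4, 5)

Do: maze.sense[dir: south]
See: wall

Do: maze.sense[dir: north]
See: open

Do: stack.push[x: north]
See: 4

Do: maze.move[dir: north]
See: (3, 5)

Do: maze.sense[dir: north]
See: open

Do: stack.push[x: north]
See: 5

Do: maze.move[dir: north]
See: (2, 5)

Do: maze.sense[dir: north]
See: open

Do: stack.push[x: north]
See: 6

Do: maze.move[dir: north]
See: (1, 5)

Do: maze.sense[dir: north]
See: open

Do: stack.push[x: north]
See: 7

Do: maze.move[dir: north]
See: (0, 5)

Do: maze.sense[dir: west]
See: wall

Do: stack.pop[]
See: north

Do: maze.move[dir: south]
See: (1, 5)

Do: maze.sense[dir: west]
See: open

Do: stack.push[x: west]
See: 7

Do: maze.move[dir: west]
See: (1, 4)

Do: maze.sense[dir: south]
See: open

Do: stack.push[x: south]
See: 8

Do: maze.move[dir: south]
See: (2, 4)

Do: maze.sense[dir: south]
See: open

Do: stack.push[x: south]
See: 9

Do: maze.move[dir: south]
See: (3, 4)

Do: maze.sense[dir: west]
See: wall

Do: stack.pop[]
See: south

Do: maze.move[dir: north]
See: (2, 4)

Do: maze.sense[dir: west]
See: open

Do: stack.push[x: west]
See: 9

Do: maze.move[dir: west]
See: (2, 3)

Do: maze.sense[dir: north]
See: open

Do: stack.push[x: north]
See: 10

Do: maze.move[dir: north]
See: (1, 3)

Do: maze.sense[dir: north]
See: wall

Do: maze.sense[dir: west]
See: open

Do: stack.push[x: west]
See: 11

Do: maze.move[dir: west]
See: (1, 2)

Do: maze.sense[dir: south]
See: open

Do: stack.push[x: south]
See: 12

Do: maze.move[dir: south]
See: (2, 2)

Do: maze.sense[dir: south]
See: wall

Do: maze.sense[dir: west]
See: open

Do: stack.push[x: west]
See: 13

Do: maze.move[dir: west]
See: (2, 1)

Do: maze.sense[dir: south]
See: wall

Do: maze.sense[dir: north]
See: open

Do: stack.push[x: north]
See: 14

Do: maze.move[dir: north]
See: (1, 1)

Do: maze.sense[dir: north]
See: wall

Do: maze.sense[dir: west]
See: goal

Do: maze.move[dir: west]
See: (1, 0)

Answer: (1, 0)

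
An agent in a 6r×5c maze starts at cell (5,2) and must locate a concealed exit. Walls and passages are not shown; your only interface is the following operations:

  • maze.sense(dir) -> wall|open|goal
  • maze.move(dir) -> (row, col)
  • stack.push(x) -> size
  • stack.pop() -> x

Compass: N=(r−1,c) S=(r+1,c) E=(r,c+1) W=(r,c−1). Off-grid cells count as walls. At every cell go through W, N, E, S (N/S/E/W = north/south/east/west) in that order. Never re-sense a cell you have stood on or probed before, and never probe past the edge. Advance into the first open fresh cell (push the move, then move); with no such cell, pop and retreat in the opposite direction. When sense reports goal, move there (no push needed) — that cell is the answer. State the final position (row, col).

I run maze.sense passing dir=west, yielding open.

I run stack.push passing x=west, → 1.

I invoke maze.move passing dir=west, and see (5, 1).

I invoke maze.sense passing dir=west, giving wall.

I run maze.sense passing dir=north, — result: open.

Next I call stack.push passing x=north, : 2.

I use maze.move passing dir=north, — result: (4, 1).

Now I run maze.sense passing dir=west, and see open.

I run stack.push passing x=west, giving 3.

Next I call maze.move passing dir=west, and get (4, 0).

I call maze.sense passing dir=north, : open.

I try stack.push passing x=north, — result: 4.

Then maze.move passing dir=north, : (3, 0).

I use maze.sense passing dir=north, — result: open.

Invoking stack.push passing x=north, — result: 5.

Invoking maze.move passing dir=north, and see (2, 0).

I use maze.sense passing dir=north, which returns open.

I try stack.push passing x=north, — result: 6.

I invoke maze.move passing dir=north, and see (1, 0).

Next I call maze.sense passing dir=north, giving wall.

Next I call maze.sense passing dir=east, → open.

Calling stack.push passing x=east, and get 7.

Now I run maze.move passing dir=east, : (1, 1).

I use maze.sense passing dir=north, and observe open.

I use stack.push passing x=north, which returns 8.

I call maze.move passing dir=north, and observe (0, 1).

Now I run maze.sense passing dir=east, giving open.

Now I run stack.push passing x=east, → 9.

I try maze.move passing dir=east, and observe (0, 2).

I try maze.sense passing dir=east, → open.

I call stack.push passing x=east, and get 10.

Then maze.move passing dir=east, which returns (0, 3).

I invoke maze.sense passing dir=east, which returns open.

Invoking stack.push passing x=east, : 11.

I run maze.move passing dir=east, : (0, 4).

Next I call maze.sense passing dir=south, and get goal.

Using maze.move passing dir=south, which returns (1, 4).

Answer: (1, 4)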